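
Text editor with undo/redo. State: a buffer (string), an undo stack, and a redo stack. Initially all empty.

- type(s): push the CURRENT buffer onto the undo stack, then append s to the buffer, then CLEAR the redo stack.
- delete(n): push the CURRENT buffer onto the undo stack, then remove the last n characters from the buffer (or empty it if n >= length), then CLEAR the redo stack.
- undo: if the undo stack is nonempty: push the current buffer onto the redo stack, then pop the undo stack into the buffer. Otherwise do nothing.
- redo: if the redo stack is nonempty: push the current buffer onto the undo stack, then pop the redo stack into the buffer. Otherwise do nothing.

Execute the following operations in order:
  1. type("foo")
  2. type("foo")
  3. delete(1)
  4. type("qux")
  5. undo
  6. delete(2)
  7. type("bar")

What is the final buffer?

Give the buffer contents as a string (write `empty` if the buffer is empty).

Answer: foobar

Derivation:
After op 1 (type): buf='foo' undo_depth=1 redo_depth=0
After op 2 (type): buf='foofoo' undo_depth=2 redo_depth=0
After op 3 (delete): buf='foofo' undo_depth=3 redo_depth=0
After op 4 (type): buf='foofoqux' undo_depth=4 redo_depth=0
After op 5 (undo): buf='foofo' undo_depth=3 redo_depth=1
After op 6 (delete): buf='foo' undo_depth=4 redo_depth=0
After op 7 (type): buf='foobar' undo_depth=5 redo_depth=0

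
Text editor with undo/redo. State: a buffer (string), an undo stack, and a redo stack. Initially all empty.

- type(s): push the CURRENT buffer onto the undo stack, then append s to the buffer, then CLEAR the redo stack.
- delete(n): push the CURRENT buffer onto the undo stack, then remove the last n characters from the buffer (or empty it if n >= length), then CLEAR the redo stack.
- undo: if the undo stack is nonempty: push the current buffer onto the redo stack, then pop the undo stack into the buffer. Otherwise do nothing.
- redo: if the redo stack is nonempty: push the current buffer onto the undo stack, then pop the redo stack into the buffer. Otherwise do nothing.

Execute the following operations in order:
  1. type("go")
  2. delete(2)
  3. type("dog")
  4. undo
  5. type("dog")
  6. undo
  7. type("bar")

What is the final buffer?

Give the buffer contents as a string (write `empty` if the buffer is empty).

Answer: bar

Derivation:
After op 1 (type): buf='go' undo_depth=1 redo_depth=0
After op 2 (delete): buf='(empty)' undo_depth=2 redo_depth=0
After op 3 (type): buf='dog' undo_depth=3 redo_depth=0
After op 4 (undo): buf='(empty)' undo_depth=2 redo_depth=1
After op 5 (type): buf='dog' undo_depth=3 redo_depth=0
After op 6 (undo): buf='(empty)' undo_depth=2 redo_depth=1
After op 7 (type): buf='bar' undo_depth=3 redo_depth=0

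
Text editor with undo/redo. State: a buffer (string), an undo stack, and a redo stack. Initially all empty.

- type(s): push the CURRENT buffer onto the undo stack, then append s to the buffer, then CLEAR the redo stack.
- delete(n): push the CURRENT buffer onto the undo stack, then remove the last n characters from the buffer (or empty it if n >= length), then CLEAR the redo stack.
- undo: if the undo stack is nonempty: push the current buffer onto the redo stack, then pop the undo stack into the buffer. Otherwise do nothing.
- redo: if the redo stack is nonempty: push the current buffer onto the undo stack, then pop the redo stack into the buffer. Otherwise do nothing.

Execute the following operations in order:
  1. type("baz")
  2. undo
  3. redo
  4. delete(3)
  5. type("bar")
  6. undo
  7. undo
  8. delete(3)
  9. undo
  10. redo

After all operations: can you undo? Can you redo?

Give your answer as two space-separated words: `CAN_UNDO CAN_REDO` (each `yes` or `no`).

Answer: yes no

Derivation:
After op 1 (type): buf='baz' undo_depth=1 redo_depth=0
After op 2 (undo): buf='(empty)' undo_depth=0 redo_depth=1
After op 3 (redo): buf='baz' undo_depth=1 redo_depth=0
After op 4 (delete): buf='(empty)' undo_depth=2 redo_depth=0
After op 5 (type): buf='bar' undo_depth=3 redo_depth=0
After op 6 (undo): buf='(empty)' undo_depth=2 redo_depth=1
After op 7 (undo): buf='baz' undo_depth=1 redo_depth=2
After op 8 (delete): buf='(empty)' undo_depth=2 redo_depth=0
After op 9 (undo): buf='baz' undo_depth=1 redo_depth=1
After op 10 (redo): buf='(empty)' undo_depth=2 redo_depth=0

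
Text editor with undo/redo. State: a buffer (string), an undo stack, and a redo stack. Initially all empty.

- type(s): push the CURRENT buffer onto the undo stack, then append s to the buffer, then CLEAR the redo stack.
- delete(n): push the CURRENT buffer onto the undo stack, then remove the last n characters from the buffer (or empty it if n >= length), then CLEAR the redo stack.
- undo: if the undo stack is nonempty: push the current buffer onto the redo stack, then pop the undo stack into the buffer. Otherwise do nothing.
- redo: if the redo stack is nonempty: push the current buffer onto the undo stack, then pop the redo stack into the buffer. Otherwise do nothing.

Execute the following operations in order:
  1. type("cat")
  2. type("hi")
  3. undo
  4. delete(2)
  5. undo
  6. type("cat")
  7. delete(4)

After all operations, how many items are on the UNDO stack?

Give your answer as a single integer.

Answer: 3

Derivation:
After op 1 (type): buf='cat' undo_depth=1 redo_depth=0
After op 2 (type): buf='cathi' undo_depth=2 redo_depth=0
After op 3 (undo): buf='cat' undo_depth=1 redo_depth=1
After op 4 (delete): buf='c' undo_depth=2 redo_depth=0
After op 5 (undo): buf='cat' undo_depth=1 redo_depth=1
After op 6 (type): buf='catcat' undo_depth=2 redo_depth=0
After op 7 (delete): buf='ca' undo_depth=3 redo_depth=0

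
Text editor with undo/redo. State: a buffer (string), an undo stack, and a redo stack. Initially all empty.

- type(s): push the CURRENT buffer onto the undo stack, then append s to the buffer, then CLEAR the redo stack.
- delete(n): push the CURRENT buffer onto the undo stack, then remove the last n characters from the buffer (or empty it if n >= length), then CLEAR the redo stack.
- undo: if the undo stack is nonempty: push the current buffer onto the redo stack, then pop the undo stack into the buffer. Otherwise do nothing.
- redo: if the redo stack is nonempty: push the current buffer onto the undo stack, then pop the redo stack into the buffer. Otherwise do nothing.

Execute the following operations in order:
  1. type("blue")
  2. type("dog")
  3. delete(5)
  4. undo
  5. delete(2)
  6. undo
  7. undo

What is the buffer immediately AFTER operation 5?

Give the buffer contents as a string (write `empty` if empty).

After op 1 (type): buf='blue' undo_depth=1 redo_depth=0
After op 2 (type): buf='bluedog' undo_depth=2 redo_depth=0
After op 3 (delete): buf='bl' undo_depth=3 redo_depth=0
After op 4 (undo): buf='bluedog' undo_depth=2 redo_depth=1
After op 5 (delete): buf='blued' undo_depth=3 redo_depth=0

Answer: blued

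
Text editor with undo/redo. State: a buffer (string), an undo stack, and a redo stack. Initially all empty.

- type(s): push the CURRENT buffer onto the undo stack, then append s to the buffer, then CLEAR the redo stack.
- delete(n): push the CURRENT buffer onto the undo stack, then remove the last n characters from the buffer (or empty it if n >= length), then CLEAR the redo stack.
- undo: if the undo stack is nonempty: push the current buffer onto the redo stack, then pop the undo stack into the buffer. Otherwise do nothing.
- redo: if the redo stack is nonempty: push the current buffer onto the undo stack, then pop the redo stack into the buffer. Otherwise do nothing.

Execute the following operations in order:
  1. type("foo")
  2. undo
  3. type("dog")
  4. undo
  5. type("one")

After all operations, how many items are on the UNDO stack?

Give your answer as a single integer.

After op 1 (type): buf='foo' undo_depth=1 redo_depth=0
After op 2 (undo): buf='(empty)' undo_depth=0 redo_depth=1
After op 3 (type): buf='dog' undo_depth=1 redo_depth=0
After op 4 (undo): buf='(empty)' undo_depth=0 redo_depth=1
After op 5 (type): buf='one' undo_depth=1 redo_depth=0

Answer: 1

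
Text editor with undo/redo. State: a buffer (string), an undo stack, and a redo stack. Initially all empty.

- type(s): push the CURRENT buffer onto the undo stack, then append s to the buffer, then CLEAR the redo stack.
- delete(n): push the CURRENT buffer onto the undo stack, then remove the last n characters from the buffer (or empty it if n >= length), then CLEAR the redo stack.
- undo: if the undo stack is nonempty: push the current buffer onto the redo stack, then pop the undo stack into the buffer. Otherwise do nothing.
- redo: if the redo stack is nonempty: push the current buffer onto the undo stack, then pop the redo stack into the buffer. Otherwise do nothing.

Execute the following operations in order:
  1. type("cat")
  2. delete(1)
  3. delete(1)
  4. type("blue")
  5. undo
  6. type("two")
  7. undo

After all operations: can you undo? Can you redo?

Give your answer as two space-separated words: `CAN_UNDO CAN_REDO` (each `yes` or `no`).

After op 1 (type): buf='cat' undo_depth=1 redo_depth=0
After op 2 (delete): buf='ca' undo_depth=2 redo_depth=0
After op 3 (delete): buf='c' undo_depth=3 redo_depth=0
After op 4 (type): buf='cblue' undo_depth=4 redo_depth=0
After op 5 (undo): buf='c' undo_depth=3 redo_depth=1
After op 6 (type): buf='ctwo' undo_depth=4 redo_depth=0
After op 7 (undo): buf='c' undo_depth=3 redo_depth=1

Answer: yes yes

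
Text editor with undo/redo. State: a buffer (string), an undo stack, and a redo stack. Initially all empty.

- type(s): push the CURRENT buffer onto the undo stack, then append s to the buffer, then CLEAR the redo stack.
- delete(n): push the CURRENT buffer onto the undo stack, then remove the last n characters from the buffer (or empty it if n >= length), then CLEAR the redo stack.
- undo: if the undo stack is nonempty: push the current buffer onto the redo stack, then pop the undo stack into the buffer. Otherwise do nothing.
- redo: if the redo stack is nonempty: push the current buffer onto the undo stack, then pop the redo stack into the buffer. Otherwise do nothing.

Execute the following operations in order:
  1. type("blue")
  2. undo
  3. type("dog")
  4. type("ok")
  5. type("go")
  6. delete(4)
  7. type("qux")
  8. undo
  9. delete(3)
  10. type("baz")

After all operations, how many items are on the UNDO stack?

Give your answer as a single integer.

Answer: 6

Derivation:
After op 1 (type): buf='blue' undo_depth=1 redo_depth=0
After op 2 (undo): buf='(empty)' undo_depth=0 redo_depth=1
After op 3 (type): buf='dog' undo_depth=1 redo_depth=0
After op 4 (type): buf='dogok' undo_depth=2 redo_depth=0
After op 5 (type): buf='dogokgo' undo_depth=3 redo_depth=0
After op 6 (delete): buf='dog' undo_depth=4 redo_depth=0
After op 7 (type): buf='dogqux' undo_depth=5 redo_depth=0
After op 8 (undo): buf='dog' undo_depth=4 redo_depth=1
After op 9 (delete): buf='(empty)' undo_depth=5 redo_depth=0
After op 10 (type): buf='baz' undo_depth=6 redo_depth=0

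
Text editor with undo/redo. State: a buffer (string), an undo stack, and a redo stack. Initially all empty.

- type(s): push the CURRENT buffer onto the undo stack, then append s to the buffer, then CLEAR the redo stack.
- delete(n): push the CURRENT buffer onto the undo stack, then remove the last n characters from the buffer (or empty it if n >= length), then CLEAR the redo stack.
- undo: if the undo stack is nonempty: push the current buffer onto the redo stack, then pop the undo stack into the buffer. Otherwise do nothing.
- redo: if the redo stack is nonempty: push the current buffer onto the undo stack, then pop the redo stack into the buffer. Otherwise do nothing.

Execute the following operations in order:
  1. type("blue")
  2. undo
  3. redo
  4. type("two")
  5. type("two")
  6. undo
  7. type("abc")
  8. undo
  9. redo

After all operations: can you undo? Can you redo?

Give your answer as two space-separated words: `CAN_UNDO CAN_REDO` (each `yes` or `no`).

After op 1 (type): buf='blue' undo_depth=1 redo_depth=0
After op 2 (undo): buf='(empty)' undo_depth=0 redo_depth=1
After op 3 (redo): buf='blue' undo_depth=1 redo_depth=0
After op 4 (type): buf='bluetwo' undo_depth=2 redo_depth=0
After op 5 (type): buf='bluetwotwo' undo_depth=3 redo_depth=0
After op 6 (undo): buf='bluetwo' undo_depth=2 redo_depth=1
After op 7 (type): buf='bluetwoabc' undo_depth=3 redo_depth=0
After op 8 (undo): buf='bluetwo' undo_depth=2 redo_depth=1
After op 9 (redo): buf='bluetwoabc' undo_depth=3 redo_depth=0

Answer: yes no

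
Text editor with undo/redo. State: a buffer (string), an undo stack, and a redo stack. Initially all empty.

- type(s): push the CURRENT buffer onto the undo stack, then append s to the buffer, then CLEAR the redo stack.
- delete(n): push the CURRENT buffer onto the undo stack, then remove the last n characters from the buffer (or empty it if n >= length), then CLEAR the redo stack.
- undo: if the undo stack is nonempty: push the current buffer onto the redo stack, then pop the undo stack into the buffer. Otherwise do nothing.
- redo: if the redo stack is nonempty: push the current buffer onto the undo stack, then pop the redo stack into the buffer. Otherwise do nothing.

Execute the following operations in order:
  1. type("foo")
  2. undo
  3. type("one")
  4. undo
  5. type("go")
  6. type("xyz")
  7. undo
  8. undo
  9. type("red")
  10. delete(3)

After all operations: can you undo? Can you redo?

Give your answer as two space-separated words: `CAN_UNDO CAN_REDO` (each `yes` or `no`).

After op 1 (type): buf='foo' undo_depth=1 redo_depth=0
After op 2 (undo): buf='(empty)' undo_depth=0 redo_depth=1
After op 3 (type): buf='one' undo_depth=1 redo_depth=0
After op 4 (undo): buf='(empty)' undo_depth=0 redo_depth=1
After op 5 (type): buf='go' undo_depth=1 redo_depth=0
After op 6 (type): buf='goxyz' undo_depth=2 redo_depth=0
After op 7 (undo): buf='go' undo_depth=1 redo_depth=1
After op 8 (undo): buf='(empty)' undo_depth=0 redo_depth=2
After op 9 (type): buf='red' undo_depth=1 redo_depth=0
After op 10 (delete): buf='(empty)' undo_depth=2 redo_depth=0

Answer: yes no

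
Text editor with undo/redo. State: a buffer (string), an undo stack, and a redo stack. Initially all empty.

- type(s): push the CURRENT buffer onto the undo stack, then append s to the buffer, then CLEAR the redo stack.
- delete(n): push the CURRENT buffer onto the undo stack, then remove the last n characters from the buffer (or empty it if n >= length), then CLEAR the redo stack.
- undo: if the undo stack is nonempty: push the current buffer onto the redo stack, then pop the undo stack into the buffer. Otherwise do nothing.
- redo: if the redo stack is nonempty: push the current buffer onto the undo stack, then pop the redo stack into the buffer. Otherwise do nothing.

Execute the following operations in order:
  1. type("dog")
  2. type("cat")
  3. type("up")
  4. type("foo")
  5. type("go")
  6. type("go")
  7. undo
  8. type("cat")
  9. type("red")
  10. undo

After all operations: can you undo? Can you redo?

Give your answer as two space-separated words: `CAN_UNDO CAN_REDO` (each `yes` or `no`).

Answer: yes yes

Derivation:
After op 1 (type): buf='dog' undo_depth=1 redo_depth=0
After op 2 (type): buf='dogcat' undo_depth=2 redo_depth=0
After op 3 (type): buf='dogcatup' undo_depth=3 redo_depth=0
After op 4 (type): buf='dogcatupfoo' undo_depth=4 redo_depth=0
After op 5 (type): buf='dogcatupfoogo' undo_depth=5 redo_depth=0
After op 6 (type): buf='dogcatupfoogogo' undo_depth=6 redo_depth=0
After op 7 (undo): buf='dogcatupfoogo' undo_depth=5 redo_depth=1
After op 8 (type): buf='dogcatupfoogocat' undo_depth=6 redo_depth=0
After op 9 (type): buf='dogcatupfoogocatred' undo_depth=7 redo_depth=0
After op 10 (undo): buf='dogcatupfoogocat' undo_depth=6 redo_depth=1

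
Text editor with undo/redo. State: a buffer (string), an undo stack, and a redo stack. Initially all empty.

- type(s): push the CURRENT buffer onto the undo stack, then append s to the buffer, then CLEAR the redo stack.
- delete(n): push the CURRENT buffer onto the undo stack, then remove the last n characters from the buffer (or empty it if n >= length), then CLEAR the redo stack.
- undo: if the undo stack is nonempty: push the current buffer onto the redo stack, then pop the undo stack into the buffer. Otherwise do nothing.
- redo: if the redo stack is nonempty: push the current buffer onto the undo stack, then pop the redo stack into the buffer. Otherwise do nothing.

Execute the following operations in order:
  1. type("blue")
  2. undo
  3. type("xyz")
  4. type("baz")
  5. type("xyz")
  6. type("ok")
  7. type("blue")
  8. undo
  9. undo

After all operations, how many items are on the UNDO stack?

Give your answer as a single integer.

Answer: 3

Derivation:
After op 1 (type): buf='blue' undo_depth=1 redo_depth=0
After op 2 (undo): buf='(empty)' undo_depth=0 redo_depth=1
After op 3 (type): buf='xyz' undo_depth=1 redo_depth=0
After op 4 (type): buf='xyzbaz' undo_depth=2 redo_depth=0
After op 5 (type): buf='xyzbazxyz' undo_depth=3 redo_depth=0
After op 6 (type): buf='xyzbazxyzok' undo_depth=4 redo_depth=0
After op 7 (type): buf='xyzbazxyzokblue' undo_depth=5 redo_depth=0
After op 8 (undo): buf='xyzbazxyzok' undo_depth=4 redo_depth=1
After op 9 (undo): buf='xyzbazxyz' undo_depth=3 redo_depth=2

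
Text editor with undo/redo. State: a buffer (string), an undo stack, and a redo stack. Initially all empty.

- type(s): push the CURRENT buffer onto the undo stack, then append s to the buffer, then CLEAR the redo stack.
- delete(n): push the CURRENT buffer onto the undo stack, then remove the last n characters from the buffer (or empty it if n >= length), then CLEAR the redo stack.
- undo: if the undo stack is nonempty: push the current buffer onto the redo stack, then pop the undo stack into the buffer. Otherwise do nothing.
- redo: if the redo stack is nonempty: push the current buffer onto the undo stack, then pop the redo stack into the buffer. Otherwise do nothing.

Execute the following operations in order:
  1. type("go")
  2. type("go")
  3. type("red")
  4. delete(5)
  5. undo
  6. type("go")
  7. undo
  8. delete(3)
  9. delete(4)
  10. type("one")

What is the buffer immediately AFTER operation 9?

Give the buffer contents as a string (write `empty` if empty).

After op 1 (type): buf='go' undo_depth=1 redo_depth=0
After op 2 (type): buf='gogo' undo_depth=2 redo_depth=0
After op 3 (type): buf='gogored' undo_depth=3 redo_depth=0
After op 4 (delete): buf='go' undo_depth=4 redo_depth=0
After op 5 (undo): buf='gogored' undo_depth=3 redo_depth=1
After op 6 (type): buf='gogoredgo' undo_depth=4 redo_depth=0
After op 7 (undo): buf='gogored' undo_depth=3 redo_depth=1
After op 8 (delete): buf='gogo' undo_depth=4 redo_depth=0
After op 9 (delete): buf='(empty)' undo_depth=5 redo_depth=0

Answer: empty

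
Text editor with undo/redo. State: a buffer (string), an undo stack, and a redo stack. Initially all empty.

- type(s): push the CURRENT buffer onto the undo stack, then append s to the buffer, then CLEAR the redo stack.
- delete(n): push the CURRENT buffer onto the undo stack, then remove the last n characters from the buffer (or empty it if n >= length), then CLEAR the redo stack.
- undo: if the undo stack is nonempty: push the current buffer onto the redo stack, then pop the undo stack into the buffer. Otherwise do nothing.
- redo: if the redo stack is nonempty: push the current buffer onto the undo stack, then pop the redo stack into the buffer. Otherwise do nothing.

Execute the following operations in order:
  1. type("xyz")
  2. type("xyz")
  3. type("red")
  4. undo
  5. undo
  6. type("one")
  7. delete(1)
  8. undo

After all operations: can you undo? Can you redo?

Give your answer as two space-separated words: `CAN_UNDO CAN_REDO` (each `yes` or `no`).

Answer: yes yes

Derivation:
After op 1 (type): buf='xyz' undo_depth=1 redo_depth=0
After op 2 (type): buf='xyzxyz' undo_depth=2 redo_depth=0
After op 3 (type): buf='xyzxyzred' undo_depth=3 redo_depth=0
After op 4 (undo): buf='xyzxyz' undo_depth=2 redo_depth=1
After op 5 (undo): buf='xyz' undo_depth=1 redo_depth=2
After op 6 (type): buf='xyzone' undo_depth=2 redo_depth=0
After op 7 (delete): buf='xyzon' undo_depth=3 redo_depth=0
After op 8 (undo): buf='xyzone' undo_depth=2 redo_depth=1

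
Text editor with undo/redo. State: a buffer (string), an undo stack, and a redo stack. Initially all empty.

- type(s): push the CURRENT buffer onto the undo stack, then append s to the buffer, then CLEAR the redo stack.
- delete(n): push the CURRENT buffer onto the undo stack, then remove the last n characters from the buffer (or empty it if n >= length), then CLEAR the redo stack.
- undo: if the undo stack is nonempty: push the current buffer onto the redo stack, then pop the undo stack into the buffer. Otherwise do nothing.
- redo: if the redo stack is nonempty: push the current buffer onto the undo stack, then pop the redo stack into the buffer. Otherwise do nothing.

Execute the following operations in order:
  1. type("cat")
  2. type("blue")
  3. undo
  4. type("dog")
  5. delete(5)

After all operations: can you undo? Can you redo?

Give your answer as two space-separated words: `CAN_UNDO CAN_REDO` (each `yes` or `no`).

After op 1 (type): buf='cat' undo_depth=1 redo_depth=0
After op 2 (type): buf='catblue' undo_depth=2 redo_depth=0
After op 3 (undo): buf='cat' undo_depth=1 redo_depth=1
After op 4 (type): buf='catdog' undo_depth=2 redo_depth=0
After op 5 (delete): buf='c' undo_depth=3 redo_depth=0

Answer: yes no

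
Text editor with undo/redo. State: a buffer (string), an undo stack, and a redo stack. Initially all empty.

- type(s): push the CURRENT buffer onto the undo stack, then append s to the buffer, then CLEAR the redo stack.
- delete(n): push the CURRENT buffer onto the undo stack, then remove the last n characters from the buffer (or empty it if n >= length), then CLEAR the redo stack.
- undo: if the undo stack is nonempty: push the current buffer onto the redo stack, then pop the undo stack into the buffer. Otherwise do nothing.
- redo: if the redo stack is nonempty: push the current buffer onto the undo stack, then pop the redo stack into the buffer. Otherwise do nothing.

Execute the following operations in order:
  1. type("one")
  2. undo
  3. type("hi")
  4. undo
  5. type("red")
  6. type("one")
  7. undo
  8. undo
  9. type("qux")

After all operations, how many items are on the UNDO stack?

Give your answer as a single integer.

Answer: 1

Derivation:
After op 1 (type): buf='one' undo_depth=1 redo_depth=0
After op 2 (undo): buf='(empty)' undo_depth=0 redo_depth=1
After op 3 (type): buf='hi' undo_depth=1 redo_depth=0
After op 4 (undo): buf='(empty)' undo_depth=0 redo_depth=1
After op 5 (type): buf='red' undo_depth=1 redo_depth=0
After op 6 (type): buf='redone' undo_depth=2 redo_depth=0
After op 7 (undo): buf='red' undo_depth=1 redo_depth=1
After op 8 (undo): buf='(empty)' undo_depth=0 redo_depth=2
After op 9 (type): buf='qux' undo_depth=1 redo_depth=0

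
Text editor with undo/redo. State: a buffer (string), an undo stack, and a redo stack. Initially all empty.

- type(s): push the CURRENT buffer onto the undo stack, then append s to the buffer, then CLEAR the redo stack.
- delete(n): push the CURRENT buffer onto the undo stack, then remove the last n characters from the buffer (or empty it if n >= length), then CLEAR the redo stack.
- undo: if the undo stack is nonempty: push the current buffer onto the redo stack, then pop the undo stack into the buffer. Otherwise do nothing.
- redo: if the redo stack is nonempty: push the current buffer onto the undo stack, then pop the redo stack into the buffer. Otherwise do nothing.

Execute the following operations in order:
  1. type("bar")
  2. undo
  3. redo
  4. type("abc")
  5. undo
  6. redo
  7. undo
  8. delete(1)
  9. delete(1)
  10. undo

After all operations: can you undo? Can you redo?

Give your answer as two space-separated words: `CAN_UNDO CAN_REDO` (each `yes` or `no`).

Answer: yes yes

Derivation:
After op 1 (type): buf='bar' undo_depth=1 redo_depth=0
After op 2 (undo): buf='(empty)' undo_depth=0 redo_depth=1
After op 3 (redo): buf='bar' undo_depth=1 redo_depth=0
After op 4 (type): buf='barabc' undo_depth=2 redo_depth=0
After op 5 (undo): buf='bar' undo_depth=1 redo_depth=1
After op 6 (redo): buf='barabc' undo_depth=2 redo_depth=0
After op 7 (undo): buf='bar' undo_depth=1 redo_depth=1
After op 8 (delete): buf='ba' undo_depth=2 redo_depth=0
After op 9 (delete): buf='b' undo_depth=3 redo_depth=0
After op 10 (undo): buf='ba' undo_depth=2 redo_depth=1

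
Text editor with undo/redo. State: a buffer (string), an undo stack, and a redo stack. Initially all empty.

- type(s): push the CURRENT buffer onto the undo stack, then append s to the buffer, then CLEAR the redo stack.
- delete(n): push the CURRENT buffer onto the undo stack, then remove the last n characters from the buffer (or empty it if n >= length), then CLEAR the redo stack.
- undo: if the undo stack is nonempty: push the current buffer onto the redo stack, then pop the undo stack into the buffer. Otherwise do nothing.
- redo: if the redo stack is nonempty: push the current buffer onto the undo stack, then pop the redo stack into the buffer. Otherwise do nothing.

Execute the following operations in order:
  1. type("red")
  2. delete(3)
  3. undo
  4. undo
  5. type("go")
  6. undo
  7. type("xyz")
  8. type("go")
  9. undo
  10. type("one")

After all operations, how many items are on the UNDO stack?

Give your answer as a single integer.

Answer: 2

Derivation:
After op 1 (type): buf='red' undo_depth=1 redo_depth=0
After op 2 (delete): buf='(empty)' undo_depth=2 redo_depth=0
After op 3 (undo): buf='red' undo_depth=1 redo_depth=1
After op 4 (undo): buf='(empty)' undo_depth=0 redo_depth=2
After op 5 (type): buf='go' undo_depth=1 redo_depth=0
After op 6 (undo): buf='(empty)' undo_depth=0 redo_depth=1
After op 7 (type): buf='xyz' undo_depth=1 redo_depth=0
After op 8 (type): buf='xyzgo' undo_depth=2 redo_depth=0
After op 9 (undo): buf='xyz' undo_depth=1 redo_depth=1
After op 10 (type): buf='xyzone' undo_depth=2 redo_depth=0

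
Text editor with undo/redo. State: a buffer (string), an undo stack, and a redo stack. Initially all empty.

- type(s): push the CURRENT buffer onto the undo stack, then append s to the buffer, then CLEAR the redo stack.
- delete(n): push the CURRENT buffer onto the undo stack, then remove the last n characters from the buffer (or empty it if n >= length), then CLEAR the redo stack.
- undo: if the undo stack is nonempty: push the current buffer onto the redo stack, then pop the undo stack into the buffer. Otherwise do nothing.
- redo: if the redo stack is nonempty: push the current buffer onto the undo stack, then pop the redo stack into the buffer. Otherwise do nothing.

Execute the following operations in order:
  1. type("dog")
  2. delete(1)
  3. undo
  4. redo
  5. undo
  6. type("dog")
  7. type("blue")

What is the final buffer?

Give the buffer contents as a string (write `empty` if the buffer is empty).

Answer: dogdogblue

Derivation:
After op 1 (type): buf='dog' undo_depth=1 redo_depth=0
After op 2 (delete): buf='do' undo_depth=2 redo_depth=0
After op 3 (undo): buf='dog' undo_depth=1 redo_depth=1
After op 4 (redo): buf='do' undo_depth=2 redo_depth=0
After op 5 (undo): buf='dog' undo_depth=1 redo_depth=1
After op 6 (type): buf='dogdog' undo_depth=2 redo_depth=0
After op 7 (type): buf='dogdogblue' undo_depth=3 redo_depth=0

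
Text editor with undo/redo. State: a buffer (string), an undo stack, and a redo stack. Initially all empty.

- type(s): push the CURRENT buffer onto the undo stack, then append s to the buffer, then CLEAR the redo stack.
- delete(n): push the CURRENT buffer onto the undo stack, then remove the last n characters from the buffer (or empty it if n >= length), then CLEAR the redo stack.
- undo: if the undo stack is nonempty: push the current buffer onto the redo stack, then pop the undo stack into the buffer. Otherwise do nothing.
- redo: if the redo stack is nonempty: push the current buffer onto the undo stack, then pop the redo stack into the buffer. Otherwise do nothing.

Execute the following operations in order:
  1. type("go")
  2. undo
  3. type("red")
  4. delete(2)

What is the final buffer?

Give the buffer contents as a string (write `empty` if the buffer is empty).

Answer: r

Derivation:
After op 1 (type): buf='go' undo_depth=1 redo_depth=0
After op 2 (undo): buf='(empty)' undo_depth=0 redo_depth=1
After op 3 (type): buf='red' undo_depth=1 redo_depth=0
After op 4 (delete): buf='r' undo_depth=2 redo_depth=0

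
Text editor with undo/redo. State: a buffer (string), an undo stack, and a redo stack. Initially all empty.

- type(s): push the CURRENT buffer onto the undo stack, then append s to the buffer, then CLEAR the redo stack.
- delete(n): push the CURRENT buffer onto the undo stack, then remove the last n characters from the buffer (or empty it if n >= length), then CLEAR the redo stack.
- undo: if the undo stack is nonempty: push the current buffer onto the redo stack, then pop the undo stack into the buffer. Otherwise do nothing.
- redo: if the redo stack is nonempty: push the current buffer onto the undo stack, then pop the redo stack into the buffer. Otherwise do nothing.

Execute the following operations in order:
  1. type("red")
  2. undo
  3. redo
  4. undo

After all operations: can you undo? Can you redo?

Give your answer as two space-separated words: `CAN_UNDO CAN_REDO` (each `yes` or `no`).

After op 1 (type): buf='red' undo_depth=1 redo_depth=0
After op 2 (undo): buf='(empty)' undo_depth=0 redo_depth=1
After op 3 (redo): buf='red' undo_depth=1 redo_depth=0
After op 4 (undo): buf='(empty)' undo_depth=0 redo_depth=1

Answer: no yes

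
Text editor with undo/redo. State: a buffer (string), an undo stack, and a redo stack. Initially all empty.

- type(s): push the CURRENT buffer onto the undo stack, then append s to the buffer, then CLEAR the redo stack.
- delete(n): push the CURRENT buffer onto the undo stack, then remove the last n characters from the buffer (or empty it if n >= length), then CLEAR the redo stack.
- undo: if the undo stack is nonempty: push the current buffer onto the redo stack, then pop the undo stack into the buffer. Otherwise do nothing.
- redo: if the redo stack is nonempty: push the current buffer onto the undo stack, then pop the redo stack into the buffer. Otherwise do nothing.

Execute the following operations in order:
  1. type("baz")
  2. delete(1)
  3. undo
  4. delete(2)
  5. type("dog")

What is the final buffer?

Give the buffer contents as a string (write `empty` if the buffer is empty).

Answer: bdog

Derivation:
After op 1 (type): buf='baz' undo_depth=1 redo_depth=0
After op 2 (delete): buf='ba' undo_depth=2 redo_depth=0
After op 3 (undo): buf='baz' undo_depth=1 redo_depth=1
After op 4 (delete): buf='b' undo_depth=2 redo_depth=0
After op 5 (type): buf='bdog' undo_depth=3 redo_depth=0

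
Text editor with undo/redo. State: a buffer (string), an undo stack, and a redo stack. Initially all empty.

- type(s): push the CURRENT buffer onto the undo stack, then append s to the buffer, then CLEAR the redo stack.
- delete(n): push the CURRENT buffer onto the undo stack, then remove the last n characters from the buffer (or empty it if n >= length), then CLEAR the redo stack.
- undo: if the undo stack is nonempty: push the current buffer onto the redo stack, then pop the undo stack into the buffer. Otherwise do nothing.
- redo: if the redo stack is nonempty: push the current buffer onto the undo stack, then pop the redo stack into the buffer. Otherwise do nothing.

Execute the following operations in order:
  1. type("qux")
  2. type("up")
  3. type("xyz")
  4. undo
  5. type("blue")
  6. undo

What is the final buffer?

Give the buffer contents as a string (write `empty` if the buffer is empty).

Answer: quxup

Derivation:
After op 1 (type): buf='qux' undo_depth=1 redo_depth=0
After op 2 (type): buf='quxup' undo_depth=2 redo_depth=0
After op 3 (type): buf='quxupxyz' undo_depth=3 redo_depth=0
After op 4 (undo): buf='quxup' undo_depth=2 redo_depth=1
After op 5 (type): buf='quxupblue' undo_depth=3 redo_depth=0
After op 6 (undo): buf='quxup' undo_depth=2 redo_depth=1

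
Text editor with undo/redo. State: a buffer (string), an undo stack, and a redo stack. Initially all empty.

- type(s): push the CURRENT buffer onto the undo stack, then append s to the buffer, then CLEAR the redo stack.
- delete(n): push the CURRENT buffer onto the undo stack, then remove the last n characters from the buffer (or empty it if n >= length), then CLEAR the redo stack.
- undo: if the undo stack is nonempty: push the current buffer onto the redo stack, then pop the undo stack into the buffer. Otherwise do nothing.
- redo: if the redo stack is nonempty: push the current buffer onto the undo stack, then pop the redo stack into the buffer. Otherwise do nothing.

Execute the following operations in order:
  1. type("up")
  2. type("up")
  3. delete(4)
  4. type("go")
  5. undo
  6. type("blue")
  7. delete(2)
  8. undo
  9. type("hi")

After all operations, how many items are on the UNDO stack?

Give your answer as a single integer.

After op 1 (type): buf='up' undo_depth=1 redo_depth=0
After op 2 (type): buf='upup' undo_depth=2 redo_depth=0
After op 3 (delete): buf='(empty)' undo_depth=3 redo_depth=0
After op 4 (type): buf='go' undo_depth=4 redo_depth=0
After op 5 (undo): buf='(empty)' undo_depth=3 redo_depth=1
After op 6 (type): buf='blue' undo_depth=4 redo_depth=0
After op 7 (delete): buf='bl' undo_depth=5 redo_depth=0
After op 8 (undo): buf='blue' undo_depth=4 redo_depth=1
After op 9 (type): buf='bluehi' undo_depth=5 redo_depth=0

Answer: 5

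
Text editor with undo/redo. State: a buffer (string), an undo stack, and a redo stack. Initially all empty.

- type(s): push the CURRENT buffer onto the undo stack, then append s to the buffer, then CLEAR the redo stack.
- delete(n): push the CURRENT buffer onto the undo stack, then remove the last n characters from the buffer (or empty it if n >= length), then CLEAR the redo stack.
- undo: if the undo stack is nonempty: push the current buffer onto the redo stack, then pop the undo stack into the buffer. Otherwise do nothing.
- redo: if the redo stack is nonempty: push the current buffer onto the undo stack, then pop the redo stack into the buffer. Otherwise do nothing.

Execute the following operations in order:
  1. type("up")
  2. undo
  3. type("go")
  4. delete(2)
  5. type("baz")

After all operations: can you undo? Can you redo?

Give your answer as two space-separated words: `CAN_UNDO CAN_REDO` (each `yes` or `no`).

Answer: yes no

Derivation:
After op 1 (type): buf='up' undo_depth=1 redo_depth=0
After op 2 (undo): buf='(empty)' undo_depth=0 redo_depth=1
After op 3 (type): buf='go' undo_depth=1 redo_depth=0
After op 4 (delete): buf='(empty)' undo_depth=2 redo_depth=0
After op 5 (type): buf='baz' undo_depth=3 redo_depth=0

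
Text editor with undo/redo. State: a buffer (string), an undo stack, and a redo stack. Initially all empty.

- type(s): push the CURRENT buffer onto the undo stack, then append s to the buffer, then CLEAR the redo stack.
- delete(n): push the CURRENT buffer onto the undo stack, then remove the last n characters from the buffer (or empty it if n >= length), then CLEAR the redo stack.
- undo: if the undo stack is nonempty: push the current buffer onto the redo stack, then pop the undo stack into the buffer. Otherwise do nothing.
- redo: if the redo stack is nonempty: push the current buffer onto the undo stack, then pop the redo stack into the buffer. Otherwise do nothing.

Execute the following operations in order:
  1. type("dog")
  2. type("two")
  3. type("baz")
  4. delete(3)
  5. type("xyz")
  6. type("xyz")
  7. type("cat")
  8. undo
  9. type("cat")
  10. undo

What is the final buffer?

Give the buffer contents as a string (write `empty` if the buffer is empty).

After op 1 (type): buf='dog' undo_depth=1 redo_depth=0
After op 2 (type): buf='dogtwo' undo_depth=2 redo_depth=0
After op 3 (type): buf='dogtwobaz' undo_depth=3 redo_depth=0
After op 4 (delete): buf='dogtwo' undo_depth=4 redo_depth=0
After op 5 (type): buf='dogtwoxyz' undo_depth=5 redo_depth=0
After op 6 (type): buf='dogtwoxyzxyz' undo_depth=6 redo_depth=0
After op 7 (type): buf='dogtwoxyzxyzcat' undo_depth=7 redo_depth=0
After op 8 (undo): buf='dogtwoxyzxyz' undo_depth=6 redo_depth=1
After op 9 (type): buf='dogtwoxyzxyzcat' undo_depth=7 redo_depth=0
After op 10 (undo): buf='dogtwoxyzxyz' undo_depth=6 redo_depth=1

Answer: dogtwoxyzxyz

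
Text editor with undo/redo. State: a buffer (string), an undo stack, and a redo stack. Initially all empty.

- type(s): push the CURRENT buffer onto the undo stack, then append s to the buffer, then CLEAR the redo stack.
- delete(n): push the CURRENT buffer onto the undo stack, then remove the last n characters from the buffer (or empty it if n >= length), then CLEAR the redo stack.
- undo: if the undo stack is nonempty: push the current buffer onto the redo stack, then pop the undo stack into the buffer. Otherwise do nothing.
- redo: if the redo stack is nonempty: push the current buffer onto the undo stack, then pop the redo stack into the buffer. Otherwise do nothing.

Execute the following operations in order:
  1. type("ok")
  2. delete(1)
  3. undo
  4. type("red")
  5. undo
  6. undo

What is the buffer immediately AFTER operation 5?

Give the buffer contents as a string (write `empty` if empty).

Answer: ok

Derivation:
After op 1 (type): buf='ok' undo_depth=1 redo_depth=0
After op 2 (delete): buf='o' undo_depth=2 redo_depth=0
After op 3 (undo): buf='ok' undo_depth=1 redo_depth=1
After op 4 (type): buf='okred' undo_depth=2 redo_depth=0
After op 5 (undo): buf='ok' undo_depth=1 redo_depth=1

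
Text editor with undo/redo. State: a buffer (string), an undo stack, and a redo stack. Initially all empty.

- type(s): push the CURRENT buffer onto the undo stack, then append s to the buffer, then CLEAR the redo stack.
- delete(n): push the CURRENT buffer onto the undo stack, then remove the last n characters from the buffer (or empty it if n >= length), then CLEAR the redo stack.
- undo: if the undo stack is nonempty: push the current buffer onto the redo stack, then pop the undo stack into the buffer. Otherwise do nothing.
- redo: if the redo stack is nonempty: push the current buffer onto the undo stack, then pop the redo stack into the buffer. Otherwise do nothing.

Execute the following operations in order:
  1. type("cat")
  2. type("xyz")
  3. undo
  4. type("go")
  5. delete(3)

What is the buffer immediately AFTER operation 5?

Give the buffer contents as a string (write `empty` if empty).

Answer: ca

Derivation:
After op 1 (type): buf='cat' undo_depth=1 redo_depth=0
After op 2 (type): buf='catxyz' undo_depth=2 redo_depth=0
After op 3 (undo): buf='cat' undo_depth=1 redo_depth=1
After op 4 (type): buf='catgo' undo_depth=2 redo_depth=0
After op 5 (delete): buf='ca' undo_depth=3 redo_depth=0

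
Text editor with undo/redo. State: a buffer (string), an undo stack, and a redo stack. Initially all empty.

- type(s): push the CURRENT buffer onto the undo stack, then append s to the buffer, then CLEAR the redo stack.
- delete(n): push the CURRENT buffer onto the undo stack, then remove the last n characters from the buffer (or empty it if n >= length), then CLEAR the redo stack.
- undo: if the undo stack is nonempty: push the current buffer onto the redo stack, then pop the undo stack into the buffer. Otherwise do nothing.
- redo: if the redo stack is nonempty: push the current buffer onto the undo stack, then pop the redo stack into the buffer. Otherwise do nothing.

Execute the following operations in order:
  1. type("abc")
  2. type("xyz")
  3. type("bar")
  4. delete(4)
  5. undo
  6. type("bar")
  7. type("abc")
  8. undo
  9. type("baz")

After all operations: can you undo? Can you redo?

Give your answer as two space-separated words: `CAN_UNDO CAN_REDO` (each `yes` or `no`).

After op 1 (type): buf='abc' undo_depth=1 redo_depth=0
After op 2 (type): buf='abcxyz' undo_depth=2 redo_depth=0
After op 3 (type): buf='abcxyzbar' undo_depth=3 redo_depth=0
After op 4 (delete): buf='abcxy' undo_depth=4 redo_depth=0
After op 5 (undo): buf='abcxyzbar' undo_depth=3 redo_depth=1
After op 6 (type): buf='abcxyzbarbar' undo_depth=4 redo_depth=0
After op 7 (type): buf='abcxyzbarbarabc' undo_depth=5 redo_depth=0
After op 8 (undo): buf='abcxyzbarbar' undo_depth=4 redo_depth=1
After op 9 (type): buf='abcxyzbarbarbaz' undo_depth=5 redo_depth=0

Answer: yes no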